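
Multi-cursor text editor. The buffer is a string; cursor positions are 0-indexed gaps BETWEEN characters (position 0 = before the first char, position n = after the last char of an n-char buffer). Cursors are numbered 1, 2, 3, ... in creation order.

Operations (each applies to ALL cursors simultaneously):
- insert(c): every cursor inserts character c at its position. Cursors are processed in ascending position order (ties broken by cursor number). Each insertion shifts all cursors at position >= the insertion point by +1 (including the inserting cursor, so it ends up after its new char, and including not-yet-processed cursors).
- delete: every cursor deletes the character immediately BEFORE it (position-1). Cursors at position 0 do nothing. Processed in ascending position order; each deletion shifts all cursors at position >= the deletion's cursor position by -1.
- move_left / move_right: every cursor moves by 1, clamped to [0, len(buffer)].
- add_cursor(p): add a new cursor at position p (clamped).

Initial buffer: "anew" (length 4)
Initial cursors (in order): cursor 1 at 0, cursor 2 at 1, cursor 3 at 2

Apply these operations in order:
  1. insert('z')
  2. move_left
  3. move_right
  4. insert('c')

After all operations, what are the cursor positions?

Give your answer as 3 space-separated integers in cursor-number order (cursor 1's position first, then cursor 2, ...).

After op 1 (insert('z')): buffer="zaznzew" (len 7), cursors c1@1 c2@3 c3@5, authorship 1.2.3..
After op 2 (move_left): buffer="zaznzew" (len 7), cursors c1@0 c2@2 c3@4, authorship 1.2.3..
After op 3 (move_right): buffer="zaznzew" (len 7), cursors c1@1 c2@3 c3@5, authorship 1.2.3..
After op 4 (insert('c')): buffer="zcazcnzcew" (len 10), cursors c1@2 c2@5 c3@8, authorship 11.22.33..

Answer: 2 5 8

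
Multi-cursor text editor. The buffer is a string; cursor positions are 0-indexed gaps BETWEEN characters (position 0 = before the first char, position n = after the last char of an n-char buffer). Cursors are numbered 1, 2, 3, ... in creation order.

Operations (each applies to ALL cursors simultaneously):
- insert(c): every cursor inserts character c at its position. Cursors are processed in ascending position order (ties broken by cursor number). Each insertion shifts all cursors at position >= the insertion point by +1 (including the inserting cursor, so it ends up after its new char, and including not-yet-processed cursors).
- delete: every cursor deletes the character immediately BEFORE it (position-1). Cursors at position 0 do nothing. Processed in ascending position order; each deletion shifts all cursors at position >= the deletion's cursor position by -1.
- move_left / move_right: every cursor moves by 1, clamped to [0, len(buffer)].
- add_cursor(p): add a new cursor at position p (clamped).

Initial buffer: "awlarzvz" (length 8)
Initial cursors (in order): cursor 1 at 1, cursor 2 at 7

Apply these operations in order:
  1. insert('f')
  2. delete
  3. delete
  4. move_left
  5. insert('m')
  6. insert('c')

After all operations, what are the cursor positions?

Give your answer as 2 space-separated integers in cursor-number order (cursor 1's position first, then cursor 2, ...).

After op 1 (insert('f')): buffer="afwlarzvfz" (len 10), cursors c1@2 c2@9, authorship .1......2.
After op 2 (delete): buffer="awlarzvz" (len 8), cursors c1@1 c2@7, authorship ........
After op 3 (delete): buffer="wlarzz" (len 6), cursors c1@0 c2@5, authorship ......
After op 4 (move_left): buffer="wlarzz" (len 6), cursors c1@0 c2@4, authorship ......
After op 5 (insert('m')): buffer="mwlarmzz" (len 8), cursors c1@1 c2@6, authorship 1....2..
After op 6 (insert('c')): buffer="mcwlarmczz" (len 10), cursors c1@2 c2@8, authorship 11....22..

Answer: 2 8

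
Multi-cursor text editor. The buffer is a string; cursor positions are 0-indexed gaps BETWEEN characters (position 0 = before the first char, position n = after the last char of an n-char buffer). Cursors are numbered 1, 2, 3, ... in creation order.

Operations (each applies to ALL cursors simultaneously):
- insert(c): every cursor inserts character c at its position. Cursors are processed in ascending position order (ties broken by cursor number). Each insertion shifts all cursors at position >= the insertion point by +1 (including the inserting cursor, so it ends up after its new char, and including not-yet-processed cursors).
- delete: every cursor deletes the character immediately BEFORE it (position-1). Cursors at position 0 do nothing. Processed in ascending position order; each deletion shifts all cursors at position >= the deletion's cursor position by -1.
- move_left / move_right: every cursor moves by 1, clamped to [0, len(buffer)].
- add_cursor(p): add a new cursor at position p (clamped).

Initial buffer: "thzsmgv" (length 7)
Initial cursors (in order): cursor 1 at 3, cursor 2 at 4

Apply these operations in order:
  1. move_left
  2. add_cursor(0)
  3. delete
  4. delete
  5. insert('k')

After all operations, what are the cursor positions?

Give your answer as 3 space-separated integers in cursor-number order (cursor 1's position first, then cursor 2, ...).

Answer: 3 3 3

Derivation:
After op 1 (move_left): buffer="thzsmgv" (len 7), cursors c1@2 c2@3, authorship .......
After op 2 (add_cursor(0)): buffer="thzsmgv" (len 7), cursors c3@0 c1@2 c2@3, authorship .......
After op 3 (delete): buffer="tsmgv" (len 5), cursors c3@0 c1@1 c2@1, authorship .....
After op 4 (delete): buffer="smgv" (len 4), cursors c1@0 c2@0 c3@0, authorship ....
After op 5 (insert('k')): buffer="kkksmgv" (len 7), cursors c1@3 c2@3 c3@3, authorship 123....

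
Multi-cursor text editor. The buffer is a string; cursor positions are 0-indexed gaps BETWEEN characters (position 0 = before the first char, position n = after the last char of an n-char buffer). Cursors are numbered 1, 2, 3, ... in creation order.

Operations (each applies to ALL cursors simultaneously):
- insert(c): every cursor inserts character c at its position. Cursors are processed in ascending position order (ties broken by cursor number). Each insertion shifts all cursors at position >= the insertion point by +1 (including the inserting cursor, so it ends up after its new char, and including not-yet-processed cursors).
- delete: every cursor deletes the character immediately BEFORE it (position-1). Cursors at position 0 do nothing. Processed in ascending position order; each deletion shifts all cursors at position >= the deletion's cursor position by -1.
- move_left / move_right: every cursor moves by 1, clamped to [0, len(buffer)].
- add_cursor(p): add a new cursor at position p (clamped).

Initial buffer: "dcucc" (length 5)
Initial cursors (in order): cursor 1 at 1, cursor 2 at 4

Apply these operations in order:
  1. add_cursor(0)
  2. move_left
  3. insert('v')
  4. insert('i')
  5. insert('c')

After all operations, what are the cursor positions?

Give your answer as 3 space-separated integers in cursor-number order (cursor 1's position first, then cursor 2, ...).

After op 1 (add_cursor(0)): buffer="dcucc" (len 5), cursors c3@0 c1@1 c2@4, authorship .....
After op 2 (move_left): buffer="dcucc" (len 5), cursors c1@0 c3@0 c2@3, authorship .....
After op 3 (insert('v')): buffer="vvdcuvcc" (len 8), cursors c1@2 c3@2 c2@6, authorship 13...2..
After op 4 (insert('i')): buffer="vviidcuvicc" (len 11), cursors c1@4 c3@4 c2@9, authorship 1313...22..
After op 5 (insert('c')): buffer="vviiccdcuviccc" (len 14), cursors c1@6 c3@6 c2@12, authorship 131313...222..

Answer: 6 12 6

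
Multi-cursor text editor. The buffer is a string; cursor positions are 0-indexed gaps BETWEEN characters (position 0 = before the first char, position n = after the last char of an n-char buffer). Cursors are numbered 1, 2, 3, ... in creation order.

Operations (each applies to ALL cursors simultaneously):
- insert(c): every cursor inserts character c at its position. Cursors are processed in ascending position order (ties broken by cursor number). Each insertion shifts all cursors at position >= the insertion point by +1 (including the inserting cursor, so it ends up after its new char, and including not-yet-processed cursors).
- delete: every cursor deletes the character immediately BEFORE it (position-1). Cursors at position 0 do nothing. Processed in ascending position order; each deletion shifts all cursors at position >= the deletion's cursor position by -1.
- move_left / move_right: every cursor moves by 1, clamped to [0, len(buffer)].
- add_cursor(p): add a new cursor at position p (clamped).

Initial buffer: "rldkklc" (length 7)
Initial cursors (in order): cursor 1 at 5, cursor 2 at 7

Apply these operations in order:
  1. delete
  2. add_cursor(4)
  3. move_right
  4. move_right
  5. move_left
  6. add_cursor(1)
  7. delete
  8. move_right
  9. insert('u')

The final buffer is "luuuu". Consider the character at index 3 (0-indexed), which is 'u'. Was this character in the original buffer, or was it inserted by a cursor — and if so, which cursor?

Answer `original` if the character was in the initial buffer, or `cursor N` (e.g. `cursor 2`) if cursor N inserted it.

After op 1 (delete): buffer="rldkl" (len 5), cursors c1@4 c2@5, authorship .....
After op 2 (add_cursor(4)): buffer="rldkl" (len 5), cursors c1@4 c3@4 c2@5, authorship .....
After op 3 (move_right): buffer="rldkl" (len 5), cursors c1@5 c2@5 c3@5, authorship .....
After op 4 (move_right): buffer="rldkl" (len 5), cursors c1@5 c2@5 c3@5, authorship .....
After op 5 (move_left): buffer="rldkl" (len 5), cursors c1@4 c2@4 c3@4, authorship .....
After op 6 (add_cursor(1)): buffer="rldkl" (len 5), cursors c4@1 c1@4 c2@4 c3@4, authorship .....
After op 7 (delete): buffer="l" (len 1), cursors c1@0 c2@0 c3@0 c4@0, authorship .
After op 8 (move_right): buffer="l" (len 1), cursors c1@1 c2@1 c3@1 c4@1, authorship .
After op 9 (insert('u')): buffer="luuuu" (len 5), cursors c1@5 c2@5 c3@5 c4@5, authorship .1234
Authorship (.=original, N=cursor N): . 1 2 3 4
Index 3: author = 3

Answer: cursor 3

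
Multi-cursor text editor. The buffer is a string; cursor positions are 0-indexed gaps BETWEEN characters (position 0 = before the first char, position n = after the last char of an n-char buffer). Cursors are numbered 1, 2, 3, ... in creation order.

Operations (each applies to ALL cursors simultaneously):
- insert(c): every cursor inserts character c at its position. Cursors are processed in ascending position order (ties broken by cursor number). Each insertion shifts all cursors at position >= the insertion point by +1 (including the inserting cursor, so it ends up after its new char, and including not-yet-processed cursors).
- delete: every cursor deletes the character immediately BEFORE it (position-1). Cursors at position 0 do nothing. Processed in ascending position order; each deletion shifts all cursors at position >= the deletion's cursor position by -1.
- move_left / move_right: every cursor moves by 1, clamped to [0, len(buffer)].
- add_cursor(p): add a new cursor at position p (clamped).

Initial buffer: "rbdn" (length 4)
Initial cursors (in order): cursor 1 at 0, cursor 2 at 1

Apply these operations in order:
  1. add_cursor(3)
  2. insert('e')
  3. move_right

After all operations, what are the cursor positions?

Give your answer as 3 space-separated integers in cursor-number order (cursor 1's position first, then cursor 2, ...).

Answer: 2 4 7

Derivation:
After op 1 (add_cursor(3)): buffer="rbdn" (len 4), cursors c1@0 c2@1 c3@3, authorship ....
After op 2 (insert('e')): buffer="erebden" (len 7), cursors c1@1 c2@3 c3@6, authorship 1.2..3.
After op 3 (move_right): buffer="erebden" (len 7), cursors c1@2 c2@4 c3@7, authorship 1.2..3.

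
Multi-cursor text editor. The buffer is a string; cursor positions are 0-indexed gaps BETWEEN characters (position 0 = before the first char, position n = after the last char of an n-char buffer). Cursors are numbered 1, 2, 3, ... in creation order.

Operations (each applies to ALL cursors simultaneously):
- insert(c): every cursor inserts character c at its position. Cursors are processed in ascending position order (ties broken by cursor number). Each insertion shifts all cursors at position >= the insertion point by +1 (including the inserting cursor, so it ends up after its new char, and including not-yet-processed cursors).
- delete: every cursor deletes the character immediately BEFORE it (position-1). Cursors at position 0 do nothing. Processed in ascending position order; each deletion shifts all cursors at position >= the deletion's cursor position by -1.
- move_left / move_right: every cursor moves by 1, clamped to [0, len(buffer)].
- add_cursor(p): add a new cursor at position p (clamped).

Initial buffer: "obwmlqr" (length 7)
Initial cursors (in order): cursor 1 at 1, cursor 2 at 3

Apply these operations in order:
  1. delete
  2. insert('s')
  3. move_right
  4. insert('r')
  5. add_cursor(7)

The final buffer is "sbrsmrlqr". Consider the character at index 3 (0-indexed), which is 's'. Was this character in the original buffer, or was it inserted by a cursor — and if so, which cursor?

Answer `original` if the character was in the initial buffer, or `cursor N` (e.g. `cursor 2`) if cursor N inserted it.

After op 1 (delete): buffer="bmlqr" (len 5), cursors c1@0 c2@1, authorship .....
After op 2 (insert('s')): buffer="sbsmlqr" (len 7), cursors c1@1 c2@3, authorship 1.2....
After op 3 (move_right): buffer="sbsmlqr" (len 7), cursors c1@2 c2@4, authorship 1.2....
After op 4 (insert('r')): buffer="sbrsmrlqr" (len 9), cursors c1@3 c2@6, authorship 1.12.2...
After op 5 (add_cursor(7)): buffer="sbrsmrlqr" (len 9), cursors c1@3 c2@6 c3@7, authorship 1.12.2...
Authorship (.=original, N=cursor N): 1 . 1 2 . 2 . . .
Index 3: author = 2

Answer: cursor 2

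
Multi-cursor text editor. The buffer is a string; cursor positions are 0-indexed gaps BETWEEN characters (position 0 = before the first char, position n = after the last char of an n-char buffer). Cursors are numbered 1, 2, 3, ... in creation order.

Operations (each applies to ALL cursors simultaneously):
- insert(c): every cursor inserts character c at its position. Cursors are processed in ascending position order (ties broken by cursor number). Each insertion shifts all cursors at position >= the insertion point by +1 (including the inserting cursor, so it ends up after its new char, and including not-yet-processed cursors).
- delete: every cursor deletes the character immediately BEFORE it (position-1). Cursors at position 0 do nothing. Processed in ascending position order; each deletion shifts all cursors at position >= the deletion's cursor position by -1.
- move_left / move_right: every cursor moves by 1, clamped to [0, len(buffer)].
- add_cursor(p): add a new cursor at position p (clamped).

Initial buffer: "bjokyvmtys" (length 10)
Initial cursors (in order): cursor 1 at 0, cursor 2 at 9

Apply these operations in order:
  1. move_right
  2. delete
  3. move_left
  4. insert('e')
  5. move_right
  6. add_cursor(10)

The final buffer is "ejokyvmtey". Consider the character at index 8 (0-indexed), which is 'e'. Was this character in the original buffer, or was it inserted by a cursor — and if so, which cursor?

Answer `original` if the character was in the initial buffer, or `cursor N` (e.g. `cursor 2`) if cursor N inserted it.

After op 1 (move_right): buffer="bjokyvmtys" (len 10), cursors c1@1 c2@10, authorship ..........
After op 2 (delete): buffer="jokyvmty" (len 8), cursors c1@0 c2@8, authorship ........
After op 3 (move_left): buffer="jokyvmty" (len 8), cursors c1@0 c2@7, authorship ........
After op 4 (insert('e')): buffer="ejokyvmtey" (len 10), cursors c1@1 c2@9, authorship 1.......2.
After op 5 (move_right): buffer="ejokyvmtey" (len 10), cursors c1@2 c2@10, authorship 1.......2.
After op 6 (add_cursor(10)): buffer="ejokyvmtey" (len 10), cursors c1@2 c2@10 c3@10, authorship 1.......2.
Authorship (.=original, N=cursor N): 1 . . . . . . . 2 .
Index 8: author = 2

Answer: cursor 2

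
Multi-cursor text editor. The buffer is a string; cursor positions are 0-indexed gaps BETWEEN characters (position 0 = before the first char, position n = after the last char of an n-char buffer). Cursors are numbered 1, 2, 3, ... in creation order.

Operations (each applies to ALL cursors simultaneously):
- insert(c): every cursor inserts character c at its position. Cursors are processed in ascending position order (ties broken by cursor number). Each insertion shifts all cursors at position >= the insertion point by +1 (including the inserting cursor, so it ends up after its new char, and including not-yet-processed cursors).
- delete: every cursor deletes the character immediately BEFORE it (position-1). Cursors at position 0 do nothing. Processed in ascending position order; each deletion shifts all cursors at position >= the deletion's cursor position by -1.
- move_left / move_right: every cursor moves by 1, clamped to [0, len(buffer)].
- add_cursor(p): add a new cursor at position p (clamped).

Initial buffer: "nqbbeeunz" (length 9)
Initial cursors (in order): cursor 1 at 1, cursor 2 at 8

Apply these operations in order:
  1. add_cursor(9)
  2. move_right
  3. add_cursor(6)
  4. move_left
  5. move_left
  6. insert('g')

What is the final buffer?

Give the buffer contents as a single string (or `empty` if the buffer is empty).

Answer: gnqbbgeeuggnz

Derivation:
After op 1 (add_cursor(9)): buffer="nqbbeeunz" (len 9), cursors c1@1 c2@8 c3@9, authorship .........
After op 2 (move_right): buffer="nqbbeeunz" (len 9), cursors c1@2 c2@9 c3@9, authorship .........
After op 3 (add_cursor(6)): buffer="nqbbeeunz" (len 9), cursors c1@2 c4@6 c2@9 c3@9, authorship .........
After op 4 (move_left): buffer="nqbbeeunz" (len 9), cursors c1@1 c4@5 c2@8 c3@8, authorship .........
After op 5 (move_left): buffer="nqbbeeunz" (len 9), cursors c1@0 c4@4 c2@7 c3@7, authorship .........
After op 6 (insert('g')): buffer="gnqbbgeeuggnz" (len 13), cursors c1@1 c4@6 c2@11 c3@11, authorship 1....4...23..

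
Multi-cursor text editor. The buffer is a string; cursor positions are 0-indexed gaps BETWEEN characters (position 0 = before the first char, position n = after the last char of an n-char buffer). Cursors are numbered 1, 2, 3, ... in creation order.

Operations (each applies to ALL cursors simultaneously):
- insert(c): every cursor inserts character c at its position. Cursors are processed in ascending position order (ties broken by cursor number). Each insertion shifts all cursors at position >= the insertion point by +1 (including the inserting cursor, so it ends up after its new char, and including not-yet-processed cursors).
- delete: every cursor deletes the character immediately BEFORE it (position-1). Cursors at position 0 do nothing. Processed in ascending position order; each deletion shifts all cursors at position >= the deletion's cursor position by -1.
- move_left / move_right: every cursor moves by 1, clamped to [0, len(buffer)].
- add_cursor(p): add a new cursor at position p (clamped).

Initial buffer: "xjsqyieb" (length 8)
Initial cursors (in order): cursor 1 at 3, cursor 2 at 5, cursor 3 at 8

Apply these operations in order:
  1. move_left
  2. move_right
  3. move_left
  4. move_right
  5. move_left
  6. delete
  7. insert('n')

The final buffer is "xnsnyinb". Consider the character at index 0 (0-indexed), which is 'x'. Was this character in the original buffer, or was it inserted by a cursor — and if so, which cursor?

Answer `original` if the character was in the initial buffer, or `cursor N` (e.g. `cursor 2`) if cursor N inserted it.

Answer: original

Derivation:
After op 1 (move_left): buffer="xjsqyieb" (len 8), cursors c1@2 c2@4 c3@7, authorship ........
After op 2 (move_right): buffer="xjsqyieb" (len 8), cursors c1@3 c2@5 c3@8, authorship ........
After op 3 (move_left): buffer="xjsqyieb" (len 8), cursors c1@2 c2@4 c3@7, authorship ........
After op 4 (move_right): buffer="xjsqyieb" (len 8), cursors c1@3 c2@5 c3@8, authorship ........
After op 5 (move_left): buffer="xjsqyieb" (len 8), cursors c1@2 c2@4 c3@7, authorship ........
After op 6 (delete): buffer="xsyib" (len 5), cursors c1@1 c2@2 c3@4, authorship .....
After op 7 (insert('n')): buffer="xnsnyinb" (len 8), cursors c1@2 c2@4 c3@7, authorship .1.2..3.
Authorship (.=original, N=cursor N): . 1 . 2 . . 3 .
Index 0: author = original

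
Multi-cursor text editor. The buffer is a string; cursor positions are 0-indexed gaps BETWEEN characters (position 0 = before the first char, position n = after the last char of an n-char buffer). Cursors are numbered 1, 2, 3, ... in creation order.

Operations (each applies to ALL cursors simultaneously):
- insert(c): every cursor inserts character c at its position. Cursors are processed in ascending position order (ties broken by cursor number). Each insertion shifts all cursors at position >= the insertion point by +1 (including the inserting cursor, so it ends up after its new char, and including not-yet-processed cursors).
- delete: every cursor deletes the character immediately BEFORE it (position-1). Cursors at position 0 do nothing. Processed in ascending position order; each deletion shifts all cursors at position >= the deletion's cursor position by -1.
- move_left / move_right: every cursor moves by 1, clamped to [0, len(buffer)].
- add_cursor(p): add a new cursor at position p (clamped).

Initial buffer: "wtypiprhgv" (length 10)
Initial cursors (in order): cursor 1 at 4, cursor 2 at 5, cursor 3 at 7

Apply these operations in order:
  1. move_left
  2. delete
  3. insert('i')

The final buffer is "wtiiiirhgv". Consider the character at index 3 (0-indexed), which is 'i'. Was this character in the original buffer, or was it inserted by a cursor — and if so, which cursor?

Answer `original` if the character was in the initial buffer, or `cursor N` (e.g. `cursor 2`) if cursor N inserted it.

After op 1 (move_left): buffer="wtypiprhgv" (len 10), cursors c1@3 c2@4 c3@6, authorship ..........
After op 2 (delete): buffer="wtirhgv" (len 7), cursors c1@2 c2@2 c3@3, authorship .......
After op 3 (insert('i')): buffer="wtiiiirhgv" (len 10), cursors c1@4 c2@4 c3@6, authorship ..12.3....
Authorship (.=original, N=cursor N): . . 1 2 . 3 . . . .
Index 3: author = 2

Answer: cursor 2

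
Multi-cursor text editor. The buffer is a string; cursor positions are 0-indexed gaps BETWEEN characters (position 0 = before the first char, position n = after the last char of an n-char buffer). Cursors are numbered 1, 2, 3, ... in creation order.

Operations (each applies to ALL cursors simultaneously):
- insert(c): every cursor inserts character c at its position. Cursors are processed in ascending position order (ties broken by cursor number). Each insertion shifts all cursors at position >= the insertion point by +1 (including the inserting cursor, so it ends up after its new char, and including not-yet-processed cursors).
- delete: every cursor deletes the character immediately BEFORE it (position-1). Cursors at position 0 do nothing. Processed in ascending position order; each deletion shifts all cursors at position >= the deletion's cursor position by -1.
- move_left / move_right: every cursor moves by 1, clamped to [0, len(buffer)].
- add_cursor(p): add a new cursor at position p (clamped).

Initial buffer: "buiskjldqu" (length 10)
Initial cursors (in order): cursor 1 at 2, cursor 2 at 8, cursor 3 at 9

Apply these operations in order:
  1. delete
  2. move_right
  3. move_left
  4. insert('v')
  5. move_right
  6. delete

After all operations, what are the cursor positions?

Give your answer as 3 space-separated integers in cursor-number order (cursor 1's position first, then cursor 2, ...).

After op 1 (delete): buffer="biskjlu" (len 7), cursors c1@1 c2@6 c3@6, authorship .......
After op 2 (move_right): buffer="biskjlu" (len 7), cursors c1@2 c2@7 c3@7, authorship .......
After op 3 (move_left): buffer="biskjlu" (len 7), cursors c1@1 c2@6 c3@6, authorship .......
After op 4 (insert('v')): buffer="bviskjlvvu" (len 10), cursors c1@2 c2@9 c3@9, authorship .1.....23.
After op 5 (move_right): buffer="bviskjlvvu" (len 10), cursors c1@3 c2@10 c3@10, authorship .1.....23.
After op 6 (delete): buffer="bvskjlv" (len 7), cursors c1@2 c2@7 c3@7, authorship .1....2

Answer: 2 7 7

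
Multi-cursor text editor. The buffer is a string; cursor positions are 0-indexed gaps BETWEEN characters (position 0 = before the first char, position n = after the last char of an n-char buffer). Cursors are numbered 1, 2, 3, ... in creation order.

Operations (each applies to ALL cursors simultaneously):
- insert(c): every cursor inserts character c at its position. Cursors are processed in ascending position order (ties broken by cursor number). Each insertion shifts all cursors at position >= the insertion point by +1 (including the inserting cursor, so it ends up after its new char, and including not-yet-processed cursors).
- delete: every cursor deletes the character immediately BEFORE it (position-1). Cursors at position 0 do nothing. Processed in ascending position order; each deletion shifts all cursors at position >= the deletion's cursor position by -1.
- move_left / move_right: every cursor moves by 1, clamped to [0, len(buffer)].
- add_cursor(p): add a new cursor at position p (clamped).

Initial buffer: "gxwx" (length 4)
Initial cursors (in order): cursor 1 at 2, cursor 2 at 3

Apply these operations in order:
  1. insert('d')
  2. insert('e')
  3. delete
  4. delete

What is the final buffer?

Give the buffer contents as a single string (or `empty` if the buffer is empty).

Answer: gxwx

Derivation:
After op 1 (insert('d')): buffer="gxdwdx" (len 6), cursors c1@3 c2@5, authorship ..1.2.
After op 2 (insert('e')): buffer="gxdewdex" (len 8), cursors c1@4 c2@7, authorship ..11.22.
After op 3 (delete): buffer="gxdwdx" (len 6), cursors c1@3 c2@5, authorship ..1.2.
After op 4 (delete): buffer="gxwx" (len 4), cursors c1@2 c2@3, authorship ....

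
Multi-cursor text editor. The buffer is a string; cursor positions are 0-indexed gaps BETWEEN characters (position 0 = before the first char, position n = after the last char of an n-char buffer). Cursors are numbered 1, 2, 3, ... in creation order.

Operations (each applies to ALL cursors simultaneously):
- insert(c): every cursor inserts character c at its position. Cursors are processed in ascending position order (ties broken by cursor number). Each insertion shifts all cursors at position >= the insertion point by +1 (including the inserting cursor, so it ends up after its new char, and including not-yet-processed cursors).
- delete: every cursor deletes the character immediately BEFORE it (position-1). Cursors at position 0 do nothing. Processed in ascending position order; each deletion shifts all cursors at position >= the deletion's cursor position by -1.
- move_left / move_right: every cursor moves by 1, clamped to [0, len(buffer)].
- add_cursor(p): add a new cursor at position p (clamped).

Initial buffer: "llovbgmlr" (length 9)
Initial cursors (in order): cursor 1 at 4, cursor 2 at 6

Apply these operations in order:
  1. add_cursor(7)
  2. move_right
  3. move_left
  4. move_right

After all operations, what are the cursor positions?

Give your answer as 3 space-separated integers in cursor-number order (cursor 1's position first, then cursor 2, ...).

After op 1 (add_cursor(7)): buffer="llovbgmlr" (len 9), cursors c1@4 c2@6 c3@7, authorship .........
After op 2 (move_right): buffer="llovbgmlr" (len 9), cursors c1@5 c2@7 c3@8, authorship .........
After op 3 (move_left): buffer="llovbgmlr" (len 9), cursors c1@4 c2@6 c3@7, authorship .........
After op 4 (move_right): buffer="llovbgmlr" (len 9), cursors c1@5 c2@7 c3@8, authorship .........

Answer: 5 7 8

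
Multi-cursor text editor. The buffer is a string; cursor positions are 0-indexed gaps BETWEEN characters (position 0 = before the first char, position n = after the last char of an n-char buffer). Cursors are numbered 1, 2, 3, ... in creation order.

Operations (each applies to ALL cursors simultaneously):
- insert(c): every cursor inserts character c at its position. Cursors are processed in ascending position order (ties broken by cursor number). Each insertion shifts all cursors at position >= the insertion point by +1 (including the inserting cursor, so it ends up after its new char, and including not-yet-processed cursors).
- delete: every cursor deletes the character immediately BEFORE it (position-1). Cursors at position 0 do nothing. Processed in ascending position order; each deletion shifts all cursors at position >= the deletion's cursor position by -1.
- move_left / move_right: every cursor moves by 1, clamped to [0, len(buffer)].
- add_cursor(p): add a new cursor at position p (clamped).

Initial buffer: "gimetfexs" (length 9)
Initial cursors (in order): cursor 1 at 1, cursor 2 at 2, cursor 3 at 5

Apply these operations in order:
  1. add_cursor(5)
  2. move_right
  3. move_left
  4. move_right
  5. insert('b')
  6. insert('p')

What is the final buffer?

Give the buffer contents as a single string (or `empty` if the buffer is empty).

Answer: gibpmbpetfbbppexs

Derivation:
After op 1 (add_cursor(5)): buffer="gimetfexs" (len 9), cursors c1@1 c2@2 c3@5 c4@5, authorship .........
After op 2 (move_right): buffer="gimetfexs" (len 9), cursors c1@2 c2@3 c3@6 c4@6, authorship .........
After op 3 (move_left): buffer="gimetfexs" (len 9), cursors c1@1 c2@2 c3@5 c4@5, authorship .........
After op 4 (move_right): buffer="gimetfexs" (len 9), cursors c1@2 c2@3 c3@6 c4@6, authorship .........
After op 5 (insert('b')): buffer="gibmbetfbbexs" (len 13), cursors c1@3 c2@5 c3@10 c4@10, authorship ..1.2...34...
After op 6 (insert('p')): buffer="gibpmbpetfbbppexs" (len 17), cursors c1@4 c2@7 c3@14 c4@14, authorship ..11.22...3434...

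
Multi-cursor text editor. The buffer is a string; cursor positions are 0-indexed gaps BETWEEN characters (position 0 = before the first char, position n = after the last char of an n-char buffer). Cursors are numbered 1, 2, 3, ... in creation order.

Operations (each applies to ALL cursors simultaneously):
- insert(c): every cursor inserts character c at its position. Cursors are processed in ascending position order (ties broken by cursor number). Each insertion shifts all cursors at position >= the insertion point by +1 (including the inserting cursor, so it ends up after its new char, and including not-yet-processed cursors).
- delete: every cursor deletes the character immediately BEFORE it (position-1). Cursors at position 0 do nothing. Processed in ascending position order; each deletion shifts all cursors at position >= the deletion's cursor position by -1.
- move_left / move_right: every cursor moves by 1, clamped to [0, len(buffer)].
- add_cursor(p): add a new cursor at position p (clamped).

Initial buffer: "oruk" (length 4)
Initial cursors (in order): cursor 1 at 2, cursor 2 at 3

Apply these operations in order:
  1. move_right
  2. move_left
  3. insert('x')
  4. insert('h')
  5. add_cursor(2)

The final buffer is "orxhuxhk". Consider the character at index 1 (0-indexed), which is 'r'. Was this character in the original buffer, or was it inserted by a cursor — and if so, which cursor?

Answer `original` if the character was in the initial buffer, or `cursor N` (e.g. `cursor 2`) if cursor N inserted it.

After op 1 (move_right): buffer="oruk" (len 4), cursors c1@3 c2@4, authorship ....
After op 2 (move_left): buffer="oruk" (len 4), cursors c1@2 c2@3, authorship ....
After op 3 (insert('x')): buffer="orxuxk" (len 6), cursors c1@3 c2@5, authorship ..1.2.
After op 4 (insert('h')): buffer="orxhuxhk" (len 8), cursors c1@4 c2@7, authorship ..11.22.
After op 5 (add_cursor(2)): buffer="orxhuxhk" (len 8), cursors c3@2 c1@4 c2@7, authorship ..11.22.
Authorship (.=original, N=cursor N): . . 1 1 . 2 2 .
Index 1: author = original

Answer: original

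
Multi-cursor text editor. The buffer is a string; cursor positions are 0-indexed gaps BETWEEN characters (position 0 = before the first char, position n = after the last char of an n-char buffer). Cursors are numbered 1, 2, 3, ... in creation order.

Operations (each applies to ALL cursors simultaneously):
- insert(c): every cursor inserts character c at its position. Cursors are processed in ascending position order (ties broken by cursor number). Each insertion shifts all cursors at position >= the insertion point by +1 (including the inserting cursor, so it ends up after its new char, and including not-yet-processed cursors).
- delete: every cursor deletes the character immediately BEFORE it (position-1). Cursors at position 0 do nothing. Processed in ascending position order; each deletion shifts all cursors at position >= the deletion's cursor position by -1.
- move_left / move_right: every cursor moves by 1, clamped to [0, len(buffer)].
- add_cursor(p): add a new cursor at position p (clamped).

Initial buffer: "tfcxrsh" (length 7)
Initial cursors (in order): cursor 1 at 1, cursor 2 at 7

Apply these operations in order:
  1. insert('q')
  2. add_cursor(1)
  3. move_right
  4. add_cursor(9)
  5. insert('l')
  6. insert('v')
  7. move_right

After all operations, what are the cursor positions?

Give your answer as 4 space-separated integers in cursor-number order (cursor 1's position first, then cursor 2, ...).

Answer: 8 17 5 17

Derivation:
After op 1 (insert('q')): buffer="tqfcxrshq" (len 9), cursors c1@2 c2@9, authorship .1......2
After op 2 (add_cursor(1)): buffer="tqfcxrshq" (len 9), cursors c3@1 c1@2 c2@9, authorship .1......2
After op 3 (move_right): buffer="tqfcxrshq" (len 9), cursors c3@2 c1@3 c2@9, authorship .1......2
After op 4 (add_cursor(9)): buffer="tqfcxrshq" (len 9), cursors c3@2 c1@3 c2@9 c4@9, authorship .1......2
After op 5 (insert('l')): buffer="tqlflcxrshqll" (len 13), cursors c3@3 c1@5 c2@13 c4@13, authorship .13.1.....224
After op 6 (insert('v')): buffer="tqlvflvcxrshqllvv" (len 17), cursors c3@4 c1@7 c2@17 c4@17, authorship .133.11.....22424
After op 7 (move_right): buffer="tqlvflvcxrshqllvv" (len 17), cursors c3@5 c1@8 c2@17 c4@17, authorship .133.11.....22424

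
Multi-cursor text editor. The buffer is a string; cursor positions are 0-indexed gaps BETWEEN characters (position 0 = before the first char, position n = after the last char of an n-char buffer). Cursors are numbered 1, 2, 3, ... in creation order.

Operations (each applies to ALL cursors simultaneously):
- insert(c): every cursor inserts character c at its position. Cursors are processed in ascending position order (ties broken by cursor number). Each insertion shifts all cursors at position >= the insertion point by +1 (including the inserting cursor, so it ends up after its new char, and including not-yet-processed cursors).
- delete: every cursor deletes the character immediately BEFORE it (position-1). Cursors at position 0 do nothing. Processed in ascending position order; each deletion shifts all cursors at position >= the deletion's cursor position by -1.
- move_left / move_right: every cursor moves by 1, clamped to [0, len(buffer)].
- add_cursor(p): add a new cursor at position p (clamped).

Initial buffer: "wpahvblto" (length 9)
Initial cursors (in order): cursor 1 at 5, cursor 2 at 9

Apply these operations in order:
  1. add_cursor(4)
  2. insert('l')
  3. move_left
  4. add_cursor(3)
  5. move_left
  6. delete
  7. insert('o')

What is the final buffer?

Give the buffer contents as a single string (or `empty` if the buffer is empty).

Answer: woohovlblool

Derivation:
After op 1 (add_cursor(4)): buffer="wpahvblto" (len 9), cursors c3@4 c1@5 c2@9, authorship .........
After op 2 (insert('l')): buffer="wpahlvlbltol" (len 12), cursors c3@5 c1@7 c2@12, authorship ....3.1....2
After op 3 (move_left): buffer="wpahlvlbltol" (len 12), cursors c3@4 c1@6 c2@11, authorship ....3.1....2
After op 4 (add_cursor(3)): buffer="wpahlvlbltol" (len 12), cursors c4@3 c3@4 c1@6 c2@11, authorship ....3.1....2
After op 5 (move_left): buffer="wpahlvlbltol" (len 12), cursors c4@2 c3@3 c1@5 c2@10, authorship ....3.1....2
After op 6 (delete): buffer="whvlblol" (len 8), cursors c3@1 c4@1 c1@2 c2@6, authorship ...1...2
After op 7 (insert('o')): buffer="woohovlblool" (len 12), cursors c3@3 c4@3 c1@5 c2@10, authorship .34.1.1..2.2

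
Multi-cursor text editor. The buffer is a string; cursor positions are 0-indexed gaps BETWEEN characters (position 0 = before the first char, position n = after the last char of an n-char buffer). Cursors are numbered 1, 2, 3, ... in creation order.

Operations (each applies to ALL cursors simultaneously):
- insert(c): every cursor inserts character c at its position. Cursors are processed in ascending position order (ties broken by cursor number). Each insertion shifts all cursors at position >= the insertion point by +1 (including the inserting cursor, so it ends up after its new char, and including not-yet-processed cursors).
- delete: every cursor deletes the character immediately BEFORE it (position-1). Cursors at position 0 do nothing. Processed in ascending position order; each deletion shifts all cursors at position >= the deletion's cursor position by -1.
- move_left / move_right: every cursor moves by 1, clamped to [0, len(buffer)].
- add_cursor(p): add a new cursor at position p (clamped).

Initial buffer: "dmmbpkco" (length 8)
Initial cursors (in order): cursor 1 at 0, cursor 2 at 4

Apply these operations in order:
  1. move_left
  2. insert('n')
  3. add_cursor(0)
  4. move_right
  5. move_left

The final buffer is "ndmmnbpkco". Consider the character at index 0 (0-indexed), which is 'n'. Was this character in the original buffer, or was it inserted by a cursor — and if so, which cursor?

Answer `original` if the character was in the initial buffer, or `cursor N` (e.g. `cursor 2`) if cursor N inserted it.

After op 1 (move_left): buffer="dmmbpkco" (len 8), cursors c1@0 c2@3, authorship ........
After op 2 (insert('n')): buffer="ndmmnbpkco" (len 10), cursors c1@1 c2@5, authorship 1...2.....
After op 3 (add_cursor(0)): buffer="ndmmnbpkco" (len 10), cursors c3@0 c1@1 c2@5, authorship 1...2.....
After op 4 (move_right): buffer="ndmmnbpkco" (len 10), cursors c3@1 c1@2 c2@6, authorship 1...2.....
After op 5 (move_left): buffer="ndmmnbpkco" (len 10), cursors c3@0 c1@1 c2@5, authorship 1...2.....
Authorship (.=original, N=cursor N): 1 . . . 2 . . . . .
Index 0: author = 1

Answer: cursor 1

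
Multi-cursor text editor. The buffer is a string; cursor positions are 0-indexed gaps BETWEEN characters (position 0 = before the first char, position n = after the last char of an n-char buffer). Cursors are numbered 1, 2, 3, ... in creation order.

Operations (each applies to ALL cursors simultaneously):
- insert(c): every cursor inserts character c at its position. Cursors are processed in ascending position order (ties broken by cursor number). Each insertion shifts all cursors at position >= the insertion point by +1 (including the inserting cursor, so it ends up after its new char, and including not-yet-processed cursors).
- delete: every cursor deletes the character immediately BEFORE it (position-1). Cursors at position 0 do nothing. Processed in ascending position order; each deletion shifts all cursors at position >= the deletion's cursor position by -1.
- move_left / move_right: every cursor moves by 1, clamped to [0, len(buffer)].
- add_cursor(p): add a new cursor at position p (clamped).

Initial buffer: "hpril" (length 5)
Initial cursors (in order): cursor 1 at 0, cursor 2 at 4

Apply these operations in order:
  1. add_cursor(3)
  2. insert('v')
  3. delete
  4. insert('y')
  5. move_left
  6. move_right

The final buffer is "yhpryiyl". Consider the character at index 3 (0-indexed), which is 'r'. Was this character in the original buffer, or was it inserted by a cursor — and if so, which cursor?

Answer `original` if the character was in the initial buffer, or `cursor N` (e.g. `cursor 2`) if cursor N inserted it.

Answer: original

Derivation:
After op 1 (add_cursor(3)): buffer="hpril" (len 5), cursors c1@0 c3@3 c2@4, authorship .....
After op 2 (insert('v')): buffer="vhprvivl" (len 8), cursors c1@1 c3@5 c2@7, authorship 1...3.2.
After op 3 (delete): buffer="hpril" (len 5), cursors c1@0 c3@3 c2@4, authorship .....
After op 4 (insert('y')): buffer="yhpryiyl" (len 8), cursors c1@1 c3@5 c2@7, authorship 1...3.2.
After op 5 (move_left): buffer="yhpryiyl" (len 8), cursors c1@0 c3@4 c2@6, authorship 1...3.2.
After op 6 (move_right): buffer="yhpryiyl" (len 8), cursors c1@1 c3@5 c2@7, authorship 1...3.2.
Authorship (.=original, N=cursor N): 1 . . . 3 . 2 .
Index 3: author = original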